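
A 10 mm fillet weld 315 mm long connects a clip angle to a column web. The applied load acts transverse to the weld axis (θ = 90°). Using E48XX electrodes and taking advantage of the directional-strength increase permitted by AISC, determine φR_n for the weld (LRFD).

φR_n ≈ 722 kN

E48XX → F_EXX = 480 MPa.
t_e = 0.707 × 10 = 7.07 mm; A_we = 7.07 × 315 = 2227 mm².
Directional factor: 1.0 + 0.5 sin^1.5(90°) = 1.5.
F_nw = 0.6 × 480 × 1.5 = 432 MPa.
φR_n = 0.75 × 432 × 2227 × 10⁻³ = 721.6 kN.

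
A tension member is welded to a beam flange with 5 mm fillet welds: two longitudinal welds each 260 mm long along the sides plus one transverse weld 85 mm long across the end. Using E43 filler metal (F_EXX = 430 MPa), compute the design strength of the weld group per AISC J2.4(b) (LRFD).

φR_n ≈ 414 kN

t_e = 0.707 × 5 = 3.535 mm.
R_nwl = 0.6 × 430 × 3.535 × 520 × 10⁻³ = 474.3 kN (longitudinal, 2 welds).
R_nwt = 0.6 × 430 × 3.535 × 85 × 10⁻³ = 77.52 kN (transverse, base value).
(i) R_nwl + R_nwt = 551.8 kN; (ii) 0.85 R_nwl + 1.5 R_nwt = 519.4 kN.
R_n = max = 551.8 kN [governs: (i)]; φR_n = 413.8 kN.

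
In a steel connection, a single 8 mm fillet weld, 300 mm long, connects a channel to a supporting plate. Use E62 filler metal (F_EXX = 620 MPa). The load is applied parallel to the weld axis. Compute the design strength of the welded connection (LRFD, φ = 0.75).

Effective throat t_e = 0.707 × 8 = 5.656 mm.
Total length L = 300 mm; A_we = 5.656 × 300 = 1697 mm².
F_nw = 0.6 F_EXX = 0.6 × 620 = 372 MPa.
φR_n = 0.75 × 372 × 1697 × 10⁻³ = 473.4 kN.

φR_n ≈ 473 kN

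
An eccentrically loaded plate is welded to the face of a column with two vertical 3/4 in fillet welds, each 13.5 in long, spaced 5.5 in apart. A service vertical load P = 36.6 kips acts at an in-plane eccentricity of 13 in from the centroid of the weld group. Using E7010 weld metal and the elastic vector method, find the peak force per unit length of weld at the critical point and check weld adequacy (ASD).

E70XX → F_EXX = 70 ksi.
Total weld length L_w = 27 in. Treat welds as unit-width lines.
Polar moment about centroid: J = 2[d³/12 + d(b/2)²] = 2[13.5³/12 + 13.5×2.75²] = 614.2 in³.
Direct shear f_v = P/L_w = 36.6 / 27 = 1.356 kip/in (vertical).
Torsion M = P·e = 36.6 × 13 = 475.8 kip·in.
Critical point at (x, y) = (2.75, 6.75) from centroid. f_tx = M·y/J = 5.229 kip/in; f_ty = M·x/J = 2.13 kip/in.
Resultant f_max = √[f_tx² + (f_v + f_ty)²] = √[5.229² + (1.356 + 2.13)²] = 6.284 kip/in.
Capacity per unit length: r_n/Ω = (1/2.0) × 0.6 × 70 × (0.707 × 0.75) = 11.14 kip/in.
6.284 ≤ 11.14 → adequate.

f_max ≈ 6.28 kip/in; adequate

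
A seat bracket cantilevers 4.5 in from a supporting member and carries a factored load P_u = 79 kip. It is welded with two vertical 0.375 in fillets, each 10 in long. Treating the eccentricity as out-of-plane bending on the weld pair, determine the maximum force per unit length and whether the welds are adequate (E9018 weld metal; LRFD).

E90XX → F_EXX = 90 ksi.
L_w = 2 × 10 = 20 in; section modulus (unit throat) S = 2 × L²/6 = 33.33 in².
Direct shear f_v = P/L_w = 79/20 = 3.95 kip/in.
Moment M = P × e = 79 × 4.5 = 355.5 kip·in; bending f_b = M/S = 10.66 kip/in.
f_max = √(f_v² + f_b²) = √(3.95² + 10.66²) = 11.37 kip/in.
φr_n = 0.75 × 0.6 × 90 × (0.707 × 0.375) = 10.74 kip/in → NOT adequate.

f_max ≈ 11.4 kip/in; NOT adequate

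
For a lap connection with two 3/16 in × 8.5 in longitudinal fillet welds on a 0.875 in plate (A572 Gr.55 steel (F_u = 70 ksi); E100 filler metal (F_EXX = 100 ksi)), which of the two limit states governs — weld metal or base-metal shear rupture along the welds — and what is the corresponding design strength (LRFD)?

t_e = 0.707 × 0.1875 = 0.1326 in; L = 17 in.
Weld metal: φR_n = 0.75 × 0.6 × 100 × 0.1326 × 17 = 101.4 kips.
Base metal (shear rupture): φR_n = 0.75 × 0.6 × 70 × 0.875 × 17 = 468.6 kips.
Governing: weld metal.

φR_n ≈ 101 kips (weld metal governs)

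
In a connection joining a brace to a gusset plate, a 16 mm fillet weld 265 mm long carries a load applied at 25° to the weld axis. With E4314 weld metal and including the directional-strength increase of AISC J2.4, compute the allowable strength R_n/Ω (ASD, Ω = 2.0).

R_n/Ω ≈ 440 kN

E43XX → F_EXX = 430 MPa.
t_e = 0.707 × 16 = 11.31 mm; A_we = 11.31 × 265 = 2998 mm².
Directional factor: 1.0 + 0.5 sin^1.5(25°) = 1.137.
F_nw = 0.6 × 430 × 1.137 = 293.4 MPa.
R_n/Ω = (293.4 × 2998) / 2.0 × 10⁻³ = 439.8 kN.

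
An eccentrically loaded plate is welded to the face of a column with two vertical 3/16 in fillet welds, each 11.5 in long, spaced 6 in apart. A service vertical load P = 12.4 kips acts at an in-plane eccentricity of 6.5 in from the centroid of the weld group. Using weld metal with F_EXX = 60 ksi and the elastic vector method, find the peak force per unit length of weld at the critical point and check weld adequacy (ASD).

Total weld length L_w = 23 in. Treat welds as unit-width lines.
Polar moment about centroid: J = 2[d³/12 + d(b/2)²] = 2[11.5³/12 + 11.5×3²] = 460.5 in³.
Direct shear f_v = P/L_w = 12.4 / 23 = 0.5391 kip/in (vertical).
Torsion M = P·e = 12.4 × 6.5 = 80.6 kip·in.
Critical point at (x, y) = (3, 5.75) from centroid. f_tx = M·y/J = 1.006 kip/in; f_ty = M·x/J = 0.5251 kip/in.
Resultant f_max = √[f_tx² + (f_v + f_ty)²] = √[1.006² + (0.5391 + 0.5251)²] = 1.465 kip/in.
Capacity per unit length: r_n/Ω = (1/2.0) × 0.6 × 60 × (0.707 × 0.1875) = 2.386 kip/in.
1.465 ≤ 2.386 → adequate.

f_max ≈ 1.46 kip/in; adequate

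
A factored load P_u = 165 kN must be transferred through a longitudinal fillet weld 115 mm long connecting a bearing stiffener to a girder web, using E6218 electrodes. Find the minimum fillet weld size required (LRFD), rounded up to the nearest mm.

E62XX → F_EXX = 620 MPa.
Total weld length L = 115 mm.
Required throat t_e = P_u / (φ × 0.6 F_EXX × L) = 165 / (0.75 × 0.6 × 620 × 115 × 10⁻³) = 5.143 mm.
Required leg w = t_e / 0.707 = 7.274 mm → use 8 mm.

w = 8 mm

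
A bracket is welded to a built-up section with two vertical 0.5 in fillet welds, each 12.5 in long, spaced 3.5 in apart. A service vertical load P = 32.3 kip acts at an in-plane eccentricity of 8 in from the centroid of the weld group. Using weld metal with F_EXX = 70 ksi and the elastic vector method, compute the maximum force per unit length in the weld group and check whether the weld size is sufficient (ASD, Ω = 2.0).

Total weld length L_w = 25 in. Treat welds as unit-width lines.
Polar moment about centroid: J = 2[d³/12 + d(b/2)²] = 2[12.5³/12 + 12.5×1.75²] = 402.1 in³.
Direct shear f_v = P/L_w = 32.3 / 25 = 1.292 kip/in (vertical).
Torsion M = P·e = 32.3 × 8 = 258.4 kip·in.
Critical point at (x, y) = (1.75, 6.25) from centroid. f_tx = M·y/J = 4.017 kip/in; f_ty = M·x/J = 1.125 kip/in.
Resultant f_max = √[f_tx² + (f_v + f_ty)²] = √[4.017² + (1.292 + 1.125)²] = 4.688 kip/in.
Capacity per unit length: r_n/Ω = (1/2.0) × 0.6 × 70 × (0.707 × 0.5) = 7.423 kip/in.
4.688 ≤ 7.423 → adequate.

f_max ≈ 4.69 kip/in; adequate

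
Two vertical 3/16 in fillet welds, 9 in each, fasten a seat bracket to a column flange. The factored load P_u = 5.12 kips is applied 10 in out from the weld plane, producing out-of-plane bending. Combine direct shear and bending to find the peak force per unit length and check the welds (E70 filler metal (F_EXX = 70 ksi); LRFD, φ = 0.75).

f_max ≈ 1.92 kip/in; adequate

L_w = 2 × 9 = 18 in; section modulus (unit throat) S = 2 × L²/6 = 27 in².
Direct shear f_v = P/L_w = 5.12/18 = 0.2844 kip/in.
Moment M = P × e = 5.12 × 10 = 51.2 kip·in; bending f_b = M/S = 1.896 kip/in.
f_max = √(f_v² + f_b²) = √(0.2844² + 1.896²) = 1.918 kip/in.
φr_n = 0.75 × 0.6 × 70 × (0.707 × 0.1875) = 4.176 kip/in → adequate.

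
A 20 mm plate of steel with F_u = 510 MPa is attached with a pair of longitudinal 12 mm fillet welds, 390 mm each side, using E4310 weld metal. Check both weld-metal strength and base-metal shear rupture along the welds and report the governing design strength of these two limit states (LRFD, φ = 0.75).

φR_n ≈ 1280 kN (weld metal governs)

E43XX → F_EXX = 430 MPa.
t_e = 0.707 × 12 = 8.484 mm; L = 780 mm.
Weld metal: φR_n = 0.75 × 0.6 × 430 × 8.484 × 780 × 10⁻³ = 1280 kN.
Base metal (shear rupture): φR_n = 0.75 × 0.6 × 510 × 20 × 780 × 10⁻³ = 3580 kN.
Governing: weld metal.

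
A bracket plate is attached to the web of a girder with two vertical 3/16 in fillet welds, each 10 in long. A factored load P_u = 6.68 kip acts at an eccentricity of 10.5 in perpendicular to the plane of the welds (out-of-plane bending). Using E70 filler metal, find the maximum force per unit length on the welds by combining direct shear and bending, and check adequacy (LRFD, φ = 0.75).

E70XX → F_EXX = 70 ksi.
L_w = 2 × 10 = 20 in; section modulus (unit throat) S = 2 × L²/6 = 33.33 in².
Direct shear f_v = P/L_w = 6.68/20 = 0.334 kip/in.
Moment M = P × e = 6.68 × 10.5 = 70.14 kip·in; bending f_b = M/S = 2.104 kip/in.
f_max = √(f_v² + f_b²) = √(0.334² + 2.104²) = 2.131 kip/in.
φr_n = 0.75 × 0.6 × 70 × (0.707 × 0.1875) = 4.176 kip/in → adequate.

f_max ≈ 2.13 kip/in; adequate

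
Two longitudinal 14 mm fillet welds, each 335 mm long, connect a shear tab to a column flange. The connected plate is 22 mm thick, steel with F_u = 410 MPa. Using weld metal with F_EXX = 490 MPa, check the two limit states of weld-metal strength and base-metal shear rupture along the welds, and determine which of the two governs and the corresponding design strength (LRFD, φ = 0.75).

t_e = 0.707 × 14 = 9.898 mm; L = 670 mm.
Weld metal: φR_n = 0.75 × 0.6 × 490 × 9.898 × 670 × 10⁻³ = 1462 kN.
Base metal (shear rupture): φR_n = 0.75 × 0.6 × 410 × 22 × 670 × 10⁻³ = 2720 kN.
Governing: weld metal.

φR_n ≈ 1460 kN (weld metal governs)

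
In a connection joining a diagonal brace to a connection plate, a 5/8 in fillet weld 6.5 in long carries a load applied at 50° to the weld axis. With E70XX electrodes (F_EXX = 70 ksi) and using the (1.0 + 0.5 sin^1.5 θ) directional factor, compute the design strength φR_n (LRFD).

φR_n ≈ 121 kips

t_e = 0.707 × 0.625 = 0.4419 in; A_we = 0.4419 × 6.5 = 2.872 in².
Directional factor: 1.0 + 0.5 sin^1.5(50°) = 1.335.
F_nw = 0.6 × 70 × 1.335 = 56.08 ksi.
φR_n = 0.75 × 56.08 × 2.872 = 120.8 kips.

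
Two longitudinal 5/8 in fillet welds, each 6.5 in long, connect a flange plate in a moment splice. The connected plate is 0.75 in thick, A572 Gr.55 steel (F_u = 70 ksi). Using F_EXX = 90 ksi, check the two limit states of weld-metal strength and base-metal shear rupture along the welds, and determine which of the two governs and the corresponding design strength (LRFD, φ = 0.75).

φR_n ≈ 233 kips (weld metal governs)

t_e = 0.707 × 0.625 = 0.4419 in; L = 13 in.
Weld metal: φR_n = 0.75 × 0.6 × 90 × 0.4419 × 13 = 232.6 kips.
Base metal (shear rupture): φR_n = 0.75 × 0.6 × 70 × 0.75 × 13 = 307.1 kips.
Governing: weld metal.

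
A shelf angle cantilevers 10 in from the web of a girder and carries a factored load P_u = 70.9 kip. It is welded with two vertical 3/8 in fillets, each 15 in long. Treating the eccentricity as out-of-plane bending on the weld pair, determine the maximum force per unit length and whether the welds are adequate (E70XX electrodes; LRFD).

f_max ≈ 9.74 kip/in; NOT adequate

E70XX → F_EXX = 70 ksi.
L_w = 2 × 15 = 30 in; section modulus (unit throat) S = 2 × L²/6 = 75 in².
Direct shear f_v = P/L_w = 70.9/30 = 2.363 kip/in.
Moment M = P × e = 70.9 × 10 = 709 kip·in; bending f_b = M/S = 9.453 kip/in.
f_max = √(f_v² + f_b²) = √(2.363² + 9.453²) = 9.744 kip/in.
φr_n = 0.75 × 0.6 × 70 × (0.707 × 0.375) = 8.351 kip/in → NOT adequate.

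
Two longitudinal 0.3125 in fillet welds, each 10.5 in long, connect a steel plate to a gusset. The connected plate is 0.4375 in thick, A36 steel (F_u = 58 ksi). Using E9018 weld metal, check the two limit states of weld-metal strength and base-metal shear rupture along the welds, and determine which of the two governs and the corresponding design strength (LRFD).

E90XX → F_EXX = 90 ksi.
t_e = 0.707 × 0.3125 = 0.2209 in; L = 21 in.
Weld metal: φR_n = 0.75 × 0.6 × 90 × 0.2209 × 21 = 187.9 kips.
Base metal (shear rupture): φR_n = 0.75 × 0.6 × 58 × 0.4375 × 21 = 239.8 kips.
Governing: weld metal.

φR_n ≈ 188 kips (weld metal governs)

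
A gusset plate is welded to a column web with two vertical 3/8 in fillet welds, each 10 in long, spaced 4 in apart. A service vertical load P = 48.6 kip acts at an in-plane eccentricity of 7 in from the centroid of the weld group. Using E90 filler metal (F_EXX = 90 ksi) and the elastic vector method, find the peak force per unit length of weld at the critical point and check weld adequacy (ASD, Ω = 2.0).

f_max ≈ 8.63 kip/in; NOT adequate

Total weld length L_w = 20 in. Treat welds as unit-width lines.
Polar moment about centroid: J = 2[d³/12 + d(b/2)²] = 2[10³/12 + 10×2²] = 246.7 in³.
Direct shear f_v = P/L_w = 48.6 / 20 = 2.43 kip/in (vertical).
Torsion M = P·e = 48.6 × 7 = 340.2 kip·in.
Critical point at (x, y) = (2, 5) from centroid. f_tx = M·y/J = 6.896 kip/in; f_ty = M·x/J = 2.758 kip/in.
Resultant f_max = √[f_tx² + (f_v + f_ty)²] = √[6.896² + (2.43 + 2.758)²] = 8.63 kip/in.
Capacity per unit length: r_n/Ω = (1/2.0) × 0.6 × 90 × (0.707 × 0.375) = 7.158 kip/in.
8.63 > 7.158 → NOT adequate.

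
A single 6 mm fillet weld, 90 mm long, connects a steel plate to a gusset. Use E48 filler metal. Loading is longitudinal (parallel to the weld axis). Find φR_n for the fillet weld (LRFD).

φR_n ≈ 82.5 kN

E48XX → F_EXX = 480 MPa.
Effective throat t_e = 0.707 × 6 = 4.242 mm.
Total length L = 90 mm; A_we = 4.242 × 90 = 381.8 mm².
F_nw = 0.6 F_EXX = 0.6 × 480 = 288 MPa.
φR_n = 0.75 × 288 × 381.8 × 10⁻³ = 82.46 kN.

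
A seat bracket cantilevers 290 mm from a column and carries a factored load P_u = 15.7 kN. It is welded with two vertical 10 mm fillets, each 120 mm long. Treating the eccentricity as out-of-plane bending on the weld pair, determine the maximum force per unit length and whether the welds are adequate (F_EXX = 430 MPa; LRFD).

f_max ≈ 951 N/mm; adequate

L_w = 2 × 120 = 240 mm; section modulus (unit throat) S = 2 × L²/6 = 4800 mm².
Direct shear f_v = P/L_w = 15.7×10³/240 = 65.42 N/mm.
Moment M = P × e = 15.7×10³ × 290 = 4553000 N·mm; bending f_b = M/S = 948.5 N/mm.
f_max = √(f_v² + f_b²) = √(65.42² + 948.5²) = 950.8 N/mm.
φr_n = 0.75 × 0.6 × 430 × (0.707 × 10) = 1368 N/mm → adequate.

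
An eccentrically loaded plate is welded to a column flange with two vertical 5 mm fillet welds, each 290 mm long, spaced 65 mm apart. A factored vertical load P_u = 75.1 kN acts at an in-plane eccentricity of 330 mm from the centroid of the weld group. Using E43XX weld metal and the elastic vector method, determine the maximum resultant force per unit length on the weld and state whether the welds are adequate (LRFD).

E43XX → F_EXX = 430 MPa.
Total weld length L_w = 580 mm. Treat welds as unit-width lines.
Polar moment about centroid: J = 2[d³/12 + d(b/2)²] = 2[290³/12 + 290×32.5²] = 4677000 mm³.
Direct shear f_v = P/L_w = 75.1×10³ / 580 = 129.5 N/mm (vertical).
Torsion M = P·e = 75.1×10³ × 330 = 24783000 N·mm.
Critical point at (x, y) = (32.5, 145) from centroid. f_tx = M·y/J = 768.3 N/mm; f_ty = M·x/J = 172.2 N/mm.
Resultant f_max = √[f_tx² + (f_v + f_ty)²] = √[768.3² + (129.5 + 172.2)²] = 825.4 N/mm.
Capacity per unit length: φr_n = 0.75 × 0.6 × 430 × (0.707 × 5) = 684 N/mm.
825.4 > 684 → NOT adequate.

f_max ≈ 825 N/mm; NOT adequate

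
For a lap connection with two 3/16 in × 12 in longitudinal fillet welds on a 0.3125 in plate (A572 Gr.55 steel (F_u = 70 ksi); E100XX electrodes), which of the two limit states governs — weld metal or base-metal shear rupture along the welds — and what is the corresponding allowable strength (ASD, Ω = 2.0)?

E100XX → F_EXX = 100 ksi.
t_e = 0.707 × 0.1875 = 0.1326 in; L = 24 in.
Weld metal: R_n/Ω = (1/2.0) × 0.6 × 100 × 0.1326 × 24 = 95.45 kips.
Base metal (shear rupture): R_n/Ω = (1/2.0) × 0.6 × 70 × 0.3125 × 24 = 157.5 kips.
Governing: weld metal.

R_n/Ω ≈ 95.4 kips (weld metal governs)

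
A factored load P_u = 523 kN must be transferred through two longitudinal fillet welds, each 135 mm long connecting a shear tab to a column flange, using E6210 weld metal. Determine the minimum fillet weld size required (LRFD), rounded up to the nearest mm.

E62XX → F_EXX = 620 MPa.
Total weld length L = 270 mm.
Required throat t_e = P_u / (φ × 0.6 F_EXX × L) = 523 / (0.75 × 0.6 × 620 × 270 × 10⁻³) = 6.943 mm.
Required leg w = t_e / 0.707 = 9.82 mm → use 10 mm.

w = 10 mm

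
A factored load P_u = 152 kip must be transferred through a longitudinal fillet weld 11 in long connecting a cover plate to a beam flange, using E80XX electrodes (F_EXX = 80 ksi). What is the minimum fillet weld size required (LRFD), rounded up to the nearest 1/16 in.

Total weld length L = 11 in.
Required throat t_e = P_u / (φ × 0.6 F_EXX × L) = 152 / (0.75 × 0.6 × 80 × 11) = 0.3838 in.
Required leg w = t_e / 0.707 = 0.5429 in → use 9/16 in.

w = 9/16 in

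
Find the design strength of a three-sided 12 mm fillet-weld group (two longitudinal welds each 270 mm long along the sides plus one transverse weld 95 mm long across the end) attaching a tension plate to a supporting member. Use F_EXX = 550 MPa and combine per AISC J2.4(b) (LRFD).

t_e = 0.707 × 12 = 8.484 mm.
R_nwl = 0.6 × 550 × 8.484 × 540 × 10⁻³ = 1512 kN (longitudinal, 2 welds).
R_nwt = 0.6 × 550 × 8.484 × 95 × 10⁻³ = 266 kN (transverse, base value).
(i) R_nwl + R_nwt = 1778 kN; (ii) 0.85 R_nwl + 1.5 R_nwt = 1684 kN.
R_n = max = 1778 kN [governs: (i)]; φR_n = 1333 kN.

φR_n ≈ 1330 kN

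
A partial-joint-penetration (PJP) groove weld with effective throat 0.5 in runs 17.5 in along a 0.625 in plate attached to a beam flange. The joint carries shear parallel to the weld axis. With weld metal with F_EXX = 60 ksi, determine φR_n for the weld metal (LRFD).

Effective throat (given) t_e = 0.5 in.
A_we = 0.5 × 17.5 = 8.75 in².
F_nw = 0.6 F_EXX = 36 ksi.
φR_n = 0.75 × 36 × 8.75 = 236.2 kips.

φR_n ≈ 236 kips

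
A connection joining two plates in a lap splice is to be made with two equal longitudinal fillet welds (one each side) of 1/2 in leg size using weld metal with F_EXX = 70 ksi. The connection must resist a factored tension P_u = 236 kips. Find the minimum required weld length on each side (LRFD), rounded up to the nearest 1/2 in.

L = 11 in on each side

Throat t_e = 0.707 × 0.5 = 0.3535 in.
φr_n = 0.75 × 0.6 × 70 × 0.3535 = 11.14 kips/in.
L_req = P_u / φr_n = 236 / 11.14 = 21.19 in total.
Per side: 21.19 / 2 = 10.6 in.
Round up → use L = 11 in on each side.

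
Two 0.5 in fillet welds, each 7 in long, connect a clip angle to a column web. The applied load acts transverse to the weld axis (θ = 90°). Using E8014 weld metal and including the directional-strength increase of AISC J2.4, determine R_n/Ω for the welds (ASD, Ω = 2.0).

R_n/Ω ≈ 178 kip

E80XX → F_EXX = 80 ksi.
t_e = 0.707 × 0.5 = 0.3535 in; A_we = 0.3535 × 14 = 4.949 in².
Directional factor: 1.0 + 0.5 sin^1.5(90°) = 1.5.
F_nw = 0.6 × 80 × 1.5 = 72 ksi.
R_n/Ω = (72 × 4.949) / 2.0 = 178.2 kip.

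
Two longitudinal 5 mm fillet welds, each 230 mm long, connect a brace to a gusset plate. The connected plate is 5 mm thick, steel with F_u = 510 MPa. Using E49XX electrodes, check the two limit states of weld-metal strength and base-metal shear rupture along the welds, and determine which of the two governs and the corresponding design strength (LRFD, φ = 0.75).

E49XX → F_EXX = 490 MPa.
t_e = 0.707 × 5 = 3.535 mm; L = 460 mm.
Weld metal: φR_n = 0.75 × 0.6 × 490 × 3.535 × 460 × 10⁻³ = 358.6 kN.
Base metal (shear rupture): φR_n = 0.75 × 0.6 × 510 × 5 × 460 × 10⁻³ = 527.9 kN.
Governing: weld metal.

φR_n ≈ 359 kN (weld metal governs)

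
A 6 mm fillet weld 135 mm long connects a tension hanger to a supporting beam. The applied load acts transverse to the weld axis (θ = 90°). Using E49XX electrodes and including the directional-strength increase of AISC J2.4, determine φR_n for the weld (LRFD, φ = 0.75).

φR_n ≈ 189 kN

E49XX → F_EXX = 490 MPa.
t_e = 0.707 × 6 = 4.242 mm; A_we = 4.242 × 135 = 572.7 mm².
Directional factor: 1.0 + 0.5 sin^1.5(90°) = 1.5.
F_nw = 0.6 × 490 × 1.5 = 441 MPa.
φR_n = 0.75 × 441 × 572.7 × 10⁻³ = 189.4 kN.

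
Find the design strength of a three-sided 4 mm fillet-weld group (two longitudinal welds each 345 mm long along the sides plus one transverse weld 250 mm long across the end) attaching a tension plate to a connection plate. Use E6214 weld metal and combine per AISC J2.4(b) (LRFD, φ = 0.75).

E62XX → F_EXX = 620 MPa.
t_e = 0.707 × 4 = 2.828 mm.
R_nwl = 0.6 × 620 × 2.828 × 690 × 10⁻³ = 725.9 kN (longitudinal, 2 welds).
R_nwt = 0.6 × 620 × 2.828 × 250 × 10⁻³ = 263 kN (transverse, base value).
(i) R_nwl + R_nwt = 988.9 kN; (ii) 0.85 R_nwl + 1.5 R_nwt = 1012 kN.
R_n = max = 1012 kN [governs: (ii)]; φR_n = 758.6 kN.

φR_n ≈ 759 kN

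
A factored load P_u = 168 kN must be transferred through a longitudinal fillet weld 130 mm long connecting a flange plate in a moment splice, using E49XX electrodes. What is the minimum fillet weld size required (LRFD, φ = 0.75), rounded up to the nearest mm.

E49XX → F_EXX = 490 MPa.
Total weld length L = 130 mm.
Required throat t_e = P_u / (φ × 0.6 F_EXX × L) = 168 / (0.75 × 0.6 × 490 × 130 × 10⁻³) = 5.861 mm.
Required leg w = t_e / 0.707 = 8.29 mm → use 9 mm.

w = 9 mm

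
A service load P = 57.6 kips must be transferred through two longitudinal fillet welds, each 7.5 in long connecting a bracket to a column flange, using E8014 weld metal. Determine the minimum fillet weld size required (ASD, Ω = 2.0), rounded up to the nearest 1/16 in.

E80XX → F_EXX = 80 ksi.
Total weld length L = 15 in.
Required throat t_e = P × Ω / (0.6 F_EXX × L) = 57.6 × 2.0 / (0.6 × 80 × 15) = 0.16 in.
Required leg w = t_e / 0.707 = 0.2263 in → use 1/4 in.

w = 1/4 in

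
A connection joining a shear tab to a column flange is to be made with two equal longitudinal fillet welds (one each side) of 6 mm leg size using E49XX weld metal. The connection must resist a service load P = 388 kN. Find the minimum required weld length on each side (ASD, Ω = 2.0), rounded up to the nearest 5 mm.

E49XX → F_EXX = 490 MPa.
Throat t_e = 0.707 × 6 = 4.242 mm.
r_n/Ω = (0.6 × 490 × 4.242) / 2.0 = 623.6 N/mm = 0.6236 kN/mm.
L_req = P / (r_n/Ω) = 388 / 0.6236 = 622.2 mm total.
Per side: 622.2 / 2 = 311.1 mm.
Round up → use L = 315 mm on each side.

L = 315 mm on each side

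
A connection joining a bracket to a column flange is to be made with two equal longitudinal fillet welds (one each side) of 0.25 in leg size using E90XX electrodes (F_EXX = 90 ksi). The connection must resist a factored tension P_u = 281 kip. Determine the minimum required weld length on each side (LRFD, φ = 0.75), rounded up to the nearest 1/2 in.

Throat t_e = 0.707 × 0.25 = 0.1767 in.
φr_n = 0.75 × 0.6 × 90 × 0.1767 = 7.158 kip/in.
L_req = P_u / φr_n = 281 / 7.158 = 39.25 in total.
Per side: 39.25 / 2 = 19.63 in.
Round up → use L = 20 in on each side.

L = 20 in on each side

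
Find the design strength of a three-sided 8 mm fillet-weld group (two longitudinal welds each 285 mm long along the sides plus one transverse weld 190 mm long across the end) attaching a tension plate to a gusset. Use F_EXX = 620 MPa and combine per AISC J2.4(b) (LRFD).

φR_n ≈ 1210 kN

t_e = 0.707 × 8 = 5.656 mm.
R_nwl = 0.6 × 620 × 5.656 × 570 × 10⁻³ = 1199 kN (longitudinal, 2 welds).
R_nwt = 0.6 × 620 × 5.656 × 190 × 10⁻³ = 399.8 kN (transverse, base value).
(i) R_nwl + R_nwt = 1599 kN; (ii) 0.85 R_nwl + 1.5 R_nwt = 1619 kN.
R_n = max = 1619 kN [governs: (ii)]; φR_n = 1214 kN.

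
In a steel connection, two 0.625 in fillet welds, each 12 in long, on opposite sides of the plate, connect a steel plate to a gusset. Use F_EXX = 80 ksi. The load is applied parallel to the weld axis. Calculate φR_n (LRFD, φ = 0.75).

Effective throat t_e = 0.707 × 0.625 = 0.4419 in.
Total length L = 24 in; A_we = 0.4419 × 24 = 10.6 in².
F_nw = 0.6 F_EXX = 0.6 × 80 = 48 ksi.
φR_n = 0.75 × 48 × 10.6 = 381.8 kip.

φR_n ≈ 382 kip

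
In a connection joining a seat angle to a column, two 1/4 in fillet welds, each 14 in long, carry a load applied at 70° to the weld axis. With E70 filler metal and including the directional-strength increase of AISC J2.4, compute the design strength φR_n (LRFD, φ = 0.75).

E70XX → F_EXX = 70 ksi.
t_e = 0.707 × 0.25 = 0.1767 in; A_we = 0.1767 × 28 = 4.949 in².
Directional factor: 1.0 + 0.5 sin^1.5(70°) = 1.455.
F_nw = 0.6 × 70 × 1.455 = 61.13 ksi.
φR_n = 0.75 × 61.13 × 4.949 = 226.9 kip.

φR_n ≈ 227 kip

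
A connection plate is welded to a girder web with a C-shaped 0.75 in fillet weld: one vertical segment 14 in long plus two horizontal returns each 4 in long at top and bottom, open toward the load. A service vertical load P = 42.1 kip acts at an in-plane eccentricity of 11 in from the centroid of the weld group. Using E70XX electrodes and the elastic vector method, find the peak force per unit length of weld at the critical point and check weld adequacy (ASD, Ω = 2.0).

E70XX → F_EXX = 70 ksi.
Total weld length L_w = 22 in. Treat welds as unit-width lines.
Centroid: x̄ = 2×4×2 / 22 = 0.7273 in from the vertical weld.
Polar moment about centroid: J = I_x + I_y = [14³/12 + 2×4×7²] + [14×0.7273² + 2(4³/12 + 4×1.273²)] = 651.7 in³.
Direct shear f_v = P/L_w = 42.1 / 22 = 1.914 kip/in (vertical).
Torsion M = P·e = 42.1 × 11 = 463.1 kip·in.
Critical point at (x, y) = (3.273, 7) from centroid. f_tx = M·y/J = 4.974 kip/in; f_ty = M·x/J = 2.326 kip/in.
Resultant f_max = √[f_tx² + (f_v + f_ty)²] = √[4.974² + (1.914 + 2.326)²] = 6.536 kip/in.
Capacity per unit length: r_n/Ω = (1/2.0) × 0.6 × 70 × (0.707 × 0.75) = 11.14 kip/in.
6.536 ≤ 11.14 → adequate.

f_max ≈ 6.54 kip/in; adequate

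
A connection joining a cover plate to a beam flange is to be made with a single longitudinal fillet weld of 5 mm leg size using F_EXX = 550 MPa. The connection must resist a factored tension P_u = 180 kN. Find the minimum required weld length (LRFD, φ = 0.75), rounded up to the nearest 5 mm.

Throat t_e = 0.707 × 5 = 3.535 mm.
φr_n = 0.75 × 0.6 × 550 × 3.535 × 10⁻³ = 0.8749 kN/mm.
L_req = P_u / φr_n = 180 / 0.8749 = 205.7 mm total.
Round up → use L = 210 mm.

L = 210 mm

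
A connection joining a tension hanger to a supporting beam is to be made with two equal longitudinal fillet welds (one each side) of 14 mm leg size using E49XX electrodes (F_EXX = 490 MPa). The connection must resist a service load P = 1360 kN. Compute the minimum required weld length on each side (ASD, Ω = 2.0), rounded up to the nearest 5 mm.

Throat t_e = 0.707 × 14 = 9.898 mm.
r_n/Ω = (0.6 × 490 × 9.898) / 2.0 = 1455 N/mm = 1.455 kN/mm.
L_req = P / (r_n/Ω) = 1360 / 1.455 = 934.7 mm total.
Per side: 934.7 / 2 = 467.4 mm.
Round up → use L = 470 mm on each side.

L = 470 mm on each side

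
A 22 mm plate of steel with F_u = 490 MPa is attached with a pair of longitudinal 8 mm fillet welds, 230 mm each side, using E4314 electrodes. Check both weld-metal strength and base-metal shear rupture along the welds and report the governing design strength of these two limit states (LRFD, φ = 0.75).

φR_n ≈ 503 kN (weld metal governs)

E43XX → F_EXX = 430 MPa.
t_e = 0.707 × 8 = 5.656 mm; L = 460 mm.
Weld metal: φR_n = 0.75 × 0.6 × 430 × 5.656 × 460 × 10⁻³ = 503.4 kN.
Base metal (shear rupture): φR_n = 0.75 × 0.6 × 490 × 22 × 460 × 10⁻³ = 2231 kN.
Governing: weld metal.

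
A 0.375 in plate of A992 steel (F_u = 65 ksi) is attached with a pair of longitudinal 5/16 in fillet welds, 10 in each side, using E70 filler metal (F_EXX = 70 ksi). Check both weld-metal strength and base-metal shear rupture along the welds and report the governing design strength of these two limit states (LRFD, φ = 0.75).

φR_n ≈ 139 kip (weld metal governs)

t_e = 0.707 × 0.3125 = 0.2209 in; L = 20 in.
Weld metal: φR_n = 0.75 × 0.6 × 70 × 0.2209 × 20 = 139.2 kip.
Base metal (shear rupture): φR_n = 0.75 × 0.6 × 65 × 0.375 × 20 = 219.4 kip.
Governing: weld metal.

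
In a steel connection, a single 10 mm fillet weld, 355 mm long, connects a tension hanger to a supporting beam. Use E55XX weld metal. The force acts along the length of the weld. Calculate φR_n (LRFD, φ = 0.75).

E55XX → F_EXX = 550 MPa.
Effective throat t_e = 0.707 × 10 = 7.07 mm.
Total length L = 355 mm; A_we = 7.07 × 355 = 2510 mm².
F_nw = 0.6 F_EXX = 0.6 × 550 = 330 MPa.
φR_n = 0.75 × 330 × 2510 × 10⁻³ = 621.2 kN.

φR_n ≈ 621 kN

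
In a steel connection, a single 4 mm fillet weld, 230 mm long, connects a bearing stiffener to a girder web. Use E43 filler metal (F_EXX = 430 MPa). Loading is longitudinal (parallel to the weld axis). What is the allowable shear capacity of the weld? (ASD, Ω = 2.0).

R_n/Ω ≈ 83.9 kN

Effective throat t_e = 0.707 × 4 = 2.828 mm.
Total length L = 230 mm; A_we = 2.828 × 230 = 650.4 mm².
F_nw = 0.6 F_EXX = 0.6 × 430 = 258 MPa.
R_n = 258 × 650.4 × 10⁻³ = 167.8 kN; R_n/Ω = 167.8/2.0 = 83.91 kN.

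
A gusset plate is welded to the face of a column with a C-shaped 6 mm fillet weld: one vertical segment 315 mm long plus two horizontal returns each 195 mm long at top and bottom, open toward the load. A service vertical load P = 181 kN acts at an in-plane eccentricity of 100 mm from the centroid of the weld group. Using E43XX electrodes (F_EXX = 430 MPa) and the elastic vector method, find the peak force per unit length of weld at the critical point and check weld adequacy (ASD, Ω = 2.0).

Total weld length L_w = 705 mm. Treat welds as unit-width lines.
Centroid: x̄ = 2×195×97.5 / 705 = 53.94 mm from the vertical weld.
Polar moment about centroid: J = I_x + I_y = [315³/12 + 2×195×157.5²] + [315×53.94² + 2(195³/12 + 195×43.56²)] = 15170000 mm³.
Direct shear f_v = P/L_w = 181×10³ / 705 = 256.7 N/mm (vertical).
Torsion M = P·e = 181×10³ × 100 = 18100000 N·mm.
Critical point at (x, y) = (141.1, 157.5) from centroid. f_tx = M·y/J = 187.9 N/mm; f_ty = M·x/J = 168.3 N/mm.
Resultant f_max = √[f_tx² + (f_v + f_ty)²] = √[187.9² + (256.7 + 168.3)²] = 464.7 N/mm.
Capacity per unit length: r_n/Ω = (1/2.0) × 0.6 × 430 × (0.707 × 6) = 547.2 N/mm.
464.7 ≤ 547.2 → adequate.

f_max ≈ 465 N/mm; adequate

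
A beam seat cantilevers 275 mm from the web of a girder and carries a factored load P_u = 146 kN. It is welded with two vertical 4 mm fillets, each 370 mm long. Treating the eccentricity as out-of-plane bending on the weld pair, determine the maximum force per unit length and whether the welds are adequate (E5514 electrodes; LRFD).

f_max ≈ 902 N/mm; NOT adequate

E55XX → F_EXX = 550 MPa.
L_w = 2 × 370 = 740 mm; section modulus (unit throat) S = 2 × L²/6 = 45630 mm².
Direct shear f_v = P/L_w = 146×10³/740 = 197.3 N/mm.
Moment M = P × e = 146×10³ × 275 = 40150000 N·mm; bending f_b = M/S = 879.8 N/mm.
f_max = √(f_v² + f_b²) = √(197.3² + 879.8²) = 901.7 N/mm.
φr_n = 0.75 × 0.6 × 550 × (0.707 × 4) = 699.9 N/mm → NOT adequate.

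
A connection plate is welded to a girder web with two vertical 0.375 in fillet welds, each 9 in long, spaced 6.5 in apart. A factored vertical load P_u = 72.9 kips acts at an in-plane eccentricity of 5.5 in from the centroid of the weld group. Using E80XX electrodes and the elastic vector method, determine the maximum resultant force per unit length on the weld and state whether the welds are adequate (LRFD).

E80XX → F_EXX = 80 ksi.
Total weld length L_w = 18 in. Treat welds as unit-width lines.
Polar moment about centroid: J = 2[d³/12 + d(b/2)²] = 2[9³/12 + 9×3.25²] = 311.6 in³.
Direct shear f_v = P/L_w = 72.9 / 18 = 4.05 kip/in (vertical).
Torsion M = P·e = 72.9 × 5.5 = 400.95 kip·in.
Critical point at (x, y) = (3.25, 4.5) from centroid. f_tx = M·y/J = 5.79 kip/in; f_ty = M·x/J = 4.182 kip/in.
Resultant f_max = √[f_tx² + (f_v + f_ty)²] = √[5.79² + (4.05 + 4.182)²] = 10.06 kip/in.
Capacity per unit length: φr_n = 0.75 × 0.6 × 80 × (0.707 × 0.375) = 9.544 kip/in.
10.06 > 9.544 → NOT adequate.

f_max ≈ 10.1 kip/in; NOT adequate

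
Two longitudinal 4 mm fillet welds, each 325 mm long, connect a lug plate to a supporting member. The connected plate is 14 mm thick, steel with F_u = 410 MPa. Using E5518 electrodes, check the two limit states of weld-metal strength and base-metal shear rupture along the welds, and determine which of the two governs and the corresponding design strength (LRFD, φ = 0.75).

E55XX → F_EXX = 550 MPa.
t_e = 0.707 × 4 = 2.828 mm; L = 650 mm.
Weld metal: φR_n = 0.75 × 0.6 × 550 × 2.828 × 650 × 10⁻³ = 455 kN.
Base metal (shear rupture): φR_n = 0.75 × 0.6 × 410 × 14 × 650 × 10⁻³ = 1679 kN.
Governing: weld metal.

φR_n ≈ 455 kN (weld metal governs)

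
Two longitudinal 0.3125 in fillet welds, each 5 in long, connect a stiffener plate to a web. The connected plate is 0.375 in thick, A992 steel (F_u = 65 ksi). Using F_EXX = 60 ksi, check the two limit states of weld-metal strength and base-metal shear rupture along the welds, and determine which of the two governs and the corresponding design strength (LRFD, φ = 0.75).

t_e = 0.707 × 0.3125 = 0.2209 in; L = 10 in.
Weld metal: φR_n = 0.75 × 0.6 × 60 × 0.2209 × 10 = 59.65 kips.
Base metal (shear rupture): φR_n = 0.75 × 0.6 × 65 × 0.375 × 10 = 109.7 kips.
Governing: weld metal.

φR_n ≈ 59.7 kips (weld metal governs)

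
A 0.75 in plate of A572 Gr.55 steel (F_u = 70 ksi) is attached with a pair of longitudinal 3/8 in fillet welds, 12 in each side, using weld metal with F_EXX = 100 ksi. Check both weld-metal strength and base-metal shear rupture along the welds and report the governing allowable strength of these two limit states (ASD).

R_n/Ω ≈ 191 kip (weld metal governs)

t_e = 0.707 × 0.375 = 0.2651 in; L = 24 in.
Weld metal: R_n/Ω = (1/2.0) × 0.6 × 100 × 0.2651 × 24 = 190.9 kip.
Base metal (shear rupture): R_n/Ω = (1/2.0) × 0.6 × 70 × 0.75 × 24 = 378 kip.
Governing: weld metal.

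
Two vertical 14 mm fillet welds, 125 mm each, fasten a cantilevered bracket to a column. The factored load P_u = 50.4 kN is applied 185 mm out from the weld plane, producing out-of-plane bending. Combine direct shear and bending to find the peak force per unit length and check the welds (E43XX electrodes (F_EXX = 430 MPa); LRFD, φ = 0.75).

L_w = 2 × 125 = 250 mm; section modulus (unit throat) S = 2 × L²/6 = 5208 mm².
Direct shear f_v = P/L_w = 50.4×10³/250 = 201.6 N/mm.
Moment M = P × e = 50.4×10³ × 185 = 9324000 N·mm; bending f_b = M/S = 1790 N/mm.
f_max = √(f_v² + f_b²) = √(201.6² + 1790²) = 1802 N/mm.
φr_n = 0.75 × 0.6 × 430 × (0.707 × 14) = 1915 N/mm → adequate.

f_max ≈ 1800 N/mm; adequate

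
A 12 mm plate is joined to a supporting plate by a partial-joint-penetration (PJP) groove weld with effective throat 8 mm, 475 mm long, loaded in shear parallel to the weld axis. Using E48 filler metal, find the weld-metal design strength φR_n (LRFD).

E48XX → F_EXX = 480 MPa.
Effective throat (given) t_e = 8 mm.
A_we = 8 × 475 = 3800 mm².
F_nw = 0.6 F_EXX = 288 MPa.
φR_n = 0.75 × 288 × 3800 × 10⁻³ = 820.8 kN.

φR_n ≈ 821 kN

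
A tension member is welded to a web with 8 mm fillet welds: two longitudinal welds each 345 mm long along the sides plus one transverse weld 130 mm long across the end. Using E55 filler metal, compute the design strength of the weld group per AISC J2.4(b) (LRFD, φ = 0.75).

φR_n ≈ 1150 kN

E55XX → F_EXX = 550 MPa.
t_e = 0.707 × 8 = 5.656 mm.
R_nwl = 0.6 × 550 × 5.656 × 690 × 10⁻³ = 1288 kN (longitudinal, 2 welds).
R_nwt = 0.6 × 550 × 5.656 × 130 × 10⁻³ = 242.6 kN (transverse, base value).
(i) R_nwl + R_nwt = 1531 kN; (ii) 0.85 R_nwl + 1.5 R_nwt = 1459 kN.
R_n = max = 1531 kN [governs: (i)]; φR_n = 1148 kN.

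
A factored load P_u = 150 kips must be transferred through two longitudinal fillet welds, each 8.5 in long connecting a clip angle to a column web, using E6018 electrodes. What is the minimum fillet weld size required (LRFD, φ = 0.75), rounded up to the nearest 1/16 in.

E60XX → F_EXX = 60 ksi.
Total weld length L = 17 in.
Required throat t_e = P_u / (φ × 0.6 F_EXX × L) = 150 / (0.75 × 0.6 × 60 × 17) = 0.3268 in.
Required leg w = t_e / 0.707 = 0.4622 in → use 1/2 in.

w = 1/2 in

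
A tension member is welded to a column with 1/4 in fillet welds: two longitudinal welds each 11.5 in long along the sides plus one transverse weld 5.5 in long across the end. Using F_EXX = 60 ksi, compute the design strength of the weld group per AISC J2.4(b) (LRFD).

φR_n ≈ 136 kip

t_e = 0.707 × 0.25 = 0.1767 in.
R_nwl = 0.6 × 60 × 0.1767 × 23 = 146.3 kip (longitudinal, 2 welds).
R_nwt = 0.6 × 60 × 0.1767 × 5.5 = 35 kip (transverse, base value).
(i) R_nwl + R_nwt = 181.3 kip; (ii) 0.85 R_nwl + 1.5 R_nwt = 176.9 kip.
R_n = max = 181.3 kip [governs: (i)]; φR_n = 136 kip.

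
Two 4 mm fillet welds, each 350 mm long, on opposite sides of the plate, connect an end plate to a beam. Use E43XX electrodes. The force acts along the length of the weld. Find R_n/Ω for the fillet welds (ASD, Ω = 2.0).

E43XX → F_EXX = 430 MPa.
Effective throat t_e = 0.707 × 4 = 2.828 mm.
Total length L = 700 mm; A_we = 2.828 × 700 = 1980 mm².
F_nw = 0.6 F_EXX = 0.6 × 430 = 258 MPa.
R_n = 258 × 1980 × 10⁻³ = 510.7 kN; R_n/Ω = 510.7/2.0 = 255.4 kN.

R_n/Ω ≈ 255 kN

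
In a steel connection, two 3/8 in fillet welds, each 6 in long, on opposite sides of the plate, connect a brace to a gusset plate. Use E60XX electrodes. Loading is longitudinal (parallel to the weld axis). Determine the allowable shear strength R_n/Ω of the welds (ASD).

E60XX → F_EXX = 60 ksi.
Effective throat t_e = 0.707 × 0.375 = 0.2651 in.
Total length L = 12 in; A_we = 0.2651 × 12 = 3.181 in².
F_nw = 0.6 F_EXX = 0.6 × 60 = 36 ksi.
R_n = 36 × 3.181 = 114.5 kip; R_n/Ω = 114.5/2.0 = 57.27 kip.

R_n/Ω ≈ 57.3 kip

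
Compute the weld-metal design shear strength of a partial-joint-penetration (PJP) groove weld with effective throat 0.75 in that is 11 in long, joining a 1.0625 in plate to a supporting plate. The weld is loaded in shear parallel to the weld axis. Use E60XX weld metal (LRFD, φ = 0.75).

φR_n ≈ 223 kips

E60XX → F_EXX = 60 ksi.
Effective throat (given) t_e = 0.75 in.
A_we = 0.75 × 11 = 8.25 in².
F_nw = 0.6 F_EXX = 36 ksi.
φR_n = 0.75 × 36 × 8.25 = 222.8 kips.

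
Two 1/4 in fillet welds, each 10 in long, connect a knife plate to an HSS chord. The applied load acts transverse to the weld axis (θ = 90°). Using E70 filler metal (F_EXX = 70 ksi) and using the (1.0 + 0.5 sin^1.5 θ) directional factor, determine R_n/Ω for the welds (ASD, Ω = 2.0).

t_e = 0.707 × 0.25 = 0.1767 in; A_we = 0.1767 × 20 = 3.535 in².
Directional factor: 1.0 + 0.5 sin^1.5(90°) = 1.5.
F_nw = 0.6 × 70 × 1.5 = 63 ksi.
R_n/Ω = (63 × 3.535) / 2.0 = 111.4 kips.

R_n/Ω ≈ 111 kips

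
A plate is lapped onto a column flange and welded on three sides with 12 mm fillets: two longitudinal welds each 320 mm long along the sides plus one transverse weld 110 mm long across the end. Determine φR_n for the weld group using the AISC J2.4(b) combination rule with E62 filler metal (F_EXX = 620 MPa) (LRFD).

t_e = 0.707 × 12 = 8.484 mm.
R_nwl = 0.6 × 620 × 8.484 × 640 × 10⁻³ = 2020 kN (longitudinal, 2 welds).
R_nwt = 0.6 × 620 × 8.484 × 110 × 10⁻³ = 347.2 kN (transverse, base value).
(i) R_nwl + R_nwt = 2367 kN; (ii) 0.85 R_nwl + 1.5 R_nwt = 2238 kN.
R_n = max = 2367 kN [governs: (i)]; φR_n = 1775 kN.

φR_n ≈ 1780 kN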